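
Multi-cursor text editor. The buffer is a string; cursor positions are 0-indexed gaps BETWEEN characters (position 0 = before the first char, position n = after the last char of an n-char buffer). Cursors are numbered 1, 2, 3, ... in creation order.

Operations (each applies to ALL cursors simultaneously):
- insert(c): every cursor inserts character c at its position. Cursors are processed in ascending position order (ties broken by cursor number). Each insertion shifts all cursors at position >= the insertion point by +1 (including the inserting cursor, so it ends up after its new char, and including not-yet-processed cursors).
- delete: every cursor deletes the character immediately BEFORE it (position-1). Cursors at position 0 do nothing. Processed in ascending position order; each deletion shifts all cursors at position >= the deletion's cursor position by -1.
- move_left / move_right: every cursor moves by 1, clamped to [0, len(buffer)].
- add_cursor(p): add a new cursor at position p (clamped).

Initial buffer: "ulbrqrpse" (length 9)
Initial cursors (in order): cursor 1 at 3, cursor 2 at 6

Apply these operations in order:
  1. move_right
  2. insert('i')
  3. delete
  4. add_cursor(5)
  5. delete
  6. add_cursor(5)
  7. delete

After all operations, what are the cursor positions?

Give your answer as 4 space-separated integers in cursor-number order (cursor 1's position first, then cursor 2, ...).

After op 1 (move_right): buffer="ulbrqrpse" (len 9), cursors c1@4 c2@7, authorship .........
After op 2 (insert('i')): buffer="ulbriqrpise" (len 11), cursors c1@5 c2@9, authorship ....1...2..
After op 3 (delete): buffer="ulbrqrpse" (len 9), cursors c1@4 c2@7, authorship .........
After op 4 (add_cursor(5)): buffer="ulbrqrpse" (len 9), cursors c1@4 c3@5 c2@7, authorship .........
After op 5 (delete): buffer="ulbrse" (len 6), cursors c1@3 c3@3 c2@4, authorship ......
After op 6 (add_cursor(5)): buffer="ulbrse" (len 6), cursors c1@3 c3@3 c2@4 c4@5, authorship ......
After op 7 (delete): buffer="ue" (len 2), cursors c1@1 c2@1 c3@1 c4@1, authorship ..

Answer: 1 1 1 1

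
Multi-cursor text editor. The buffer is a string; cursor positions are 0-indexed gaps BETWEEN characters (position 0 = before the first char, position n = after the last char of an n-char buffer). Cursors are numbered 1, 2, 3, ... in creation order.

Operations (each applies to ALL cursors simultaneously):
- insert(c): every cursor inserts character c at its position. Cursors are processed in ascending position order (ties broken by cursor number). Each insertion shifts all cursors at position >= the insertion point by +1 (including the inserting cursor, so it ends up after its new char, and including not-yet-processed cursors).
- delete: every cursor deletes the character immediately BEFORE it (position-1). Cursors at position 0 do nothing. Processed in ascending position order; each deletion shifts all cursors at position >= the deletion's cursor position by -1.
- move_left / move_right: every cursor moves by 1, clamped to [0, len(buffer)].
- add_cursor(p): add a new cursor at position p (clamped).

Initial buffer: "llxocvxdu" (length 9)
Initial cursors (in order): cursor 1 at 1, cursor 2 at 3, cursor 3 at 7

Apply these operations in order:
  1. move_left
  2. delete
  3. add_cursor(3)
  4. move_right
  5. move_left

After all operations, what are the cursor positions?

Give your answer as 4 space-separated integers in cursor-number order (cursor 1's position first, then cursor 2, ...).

After op 1 (move_left): buffer="llxocvxdu" (len 9), cursors c1@0 c2@2 c3@6, authorship .........
After op 2 (delete): buffer="lxocxdu" (len 7), cursors c1@0 c2@1 c3@4, authorship .......
After op 3 (add_cursor(3)): buffer="lxocxdu" (len 7), cursors c1@0 c2@1 c4@3 c3@4, authorship .......
After op 4 (move_right): buffer="lxocxdu" (len 7), cursors c1@1 c2@2 c4@4 c3@5, authorship .......
After op 5 (move_left): buffer="lxocxdu" (len 7), cursors c1@0 c2@1 c4@3 c3@4, authorship .......

Answer: 0 1 4 3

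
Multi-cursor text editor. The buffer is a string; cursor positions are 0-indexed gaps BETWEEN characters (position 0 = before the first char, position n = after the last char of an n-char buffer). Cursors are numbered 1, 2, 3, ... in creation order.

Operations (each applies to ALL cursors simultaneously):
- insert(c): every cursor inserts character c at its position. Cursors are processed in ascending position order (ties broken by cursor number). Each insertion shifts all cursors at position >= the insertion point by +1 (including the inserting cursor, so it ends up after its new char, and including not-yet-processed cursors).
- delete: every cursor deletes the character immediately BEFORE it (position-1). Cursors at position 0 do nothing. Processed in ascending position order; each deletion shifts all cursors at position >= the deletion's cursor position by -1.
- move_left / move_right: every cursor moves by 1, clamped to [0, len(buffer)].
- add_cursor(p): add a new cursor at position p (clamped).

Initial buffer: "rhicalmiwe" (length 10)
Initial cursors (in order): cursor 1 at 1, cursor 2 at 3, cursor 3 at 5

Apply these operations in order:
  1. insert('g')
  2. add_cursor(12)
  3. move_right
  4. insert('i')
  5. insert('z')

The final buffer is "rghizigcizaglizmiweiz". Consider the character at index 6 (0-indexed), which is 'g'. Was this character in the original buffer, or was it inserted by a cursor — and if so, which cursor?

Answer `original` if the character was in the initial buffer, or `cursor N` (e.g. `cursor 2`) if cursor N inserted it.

After op 1 (insert('g')): buffer="rghigcaglmiwe" (len 13), cursors c1@2 c2@5 c3@8, authorship .1..2..3.....
After op 2 (add_cursor(12)): buffer="rghigcaglmiwe" (len 13), cursors c1@2 c2@5 c3@8 c4@12, authorship .1..2..3.....
After op 3 (move_right): buffer="rghigcaglmiwe" (len 13), cursors c1@3 c2@6 c3@9 c4@13, authorship .1..2..3.....
After op 4 (insert('i')): buffer="rghiigciaglimiwei" (len 17), cursors c1@4 c2@8 c3@12 c4@17, authorship .1.1.2.2.3.3....4
After op 5 (insert('z')): buffer="rghizigcizaglizmiweiz" (len 21), cursors c1@5 c2@10 c3@15 c4@21, authorship .1.11.2.22.3.33....44
Authorship (.=original, N=cursor N): . 1 . 1 1 . 2 . 2 2 . 3 . 3 3 . . . . 4 4
Index 6: author = 2

Answer: cursor 2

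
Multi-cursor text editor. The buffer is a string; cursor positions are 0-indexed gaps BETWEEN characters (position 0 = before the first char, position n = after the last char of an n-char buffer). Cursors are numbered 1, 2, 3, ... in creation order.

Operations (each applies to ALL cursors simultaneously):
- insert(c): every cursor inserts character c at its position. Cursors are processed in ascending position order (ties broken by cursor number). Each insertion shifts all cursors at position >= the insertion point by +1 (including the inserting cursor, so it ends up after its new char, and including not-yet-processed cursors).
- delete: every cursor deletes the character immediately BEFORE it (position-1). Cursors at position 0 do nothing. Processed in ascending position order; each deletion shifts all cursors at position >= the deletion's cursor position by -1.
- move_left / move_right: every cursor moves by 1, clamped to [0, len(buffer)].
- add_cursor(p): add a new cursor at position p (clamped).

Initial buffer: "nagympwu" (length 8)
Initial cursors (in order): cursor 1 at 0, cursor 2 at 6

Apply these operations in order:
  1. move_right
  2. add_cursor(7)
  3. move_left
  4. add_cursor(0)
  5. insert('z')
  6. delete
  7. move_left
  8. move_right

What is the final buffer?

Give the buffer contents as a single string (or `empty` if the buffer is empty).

After op 1 (move_right): buffer="nagympwu" (len 8), cursors c1@1 c2@7, authorship ........
After op 2 (add_cursor(7)): buffer="nagympwu" (len 8), cursors c1@1 c2@7 c3@7, authorship ........
After op 3 (move_left): buffer="nagympwu" (len 8), cursors c1@0 c2@6 c3@6, authorship ........
After op 4 (add_cursor(0)): buffer="nagympwu" (len 8), cursors c1@0 c4@0 c2@6 c3@6, authorship ........
After op 5 (insert('z')): buffer="zznagympzzwu" (len 12), cursors c1@2 c4@2 c2@10 c3@10, authorship 14......23..
After op 6 (delete): buffer="nagympwu" (len 8), cursors c1@0 c4@0 c2@6 c3@6, authorship ........
After op 7 (move_left): buffer="nagympwu" (len 8), cursors c1@0 c4@0 c2@5 c3@5, authorship ........
After op 8 (move_right): buffer="nagympwu" (len 8), cursors c1@1 c4@1 c2@6 c3@6, authorship ........

Answer: nagympwu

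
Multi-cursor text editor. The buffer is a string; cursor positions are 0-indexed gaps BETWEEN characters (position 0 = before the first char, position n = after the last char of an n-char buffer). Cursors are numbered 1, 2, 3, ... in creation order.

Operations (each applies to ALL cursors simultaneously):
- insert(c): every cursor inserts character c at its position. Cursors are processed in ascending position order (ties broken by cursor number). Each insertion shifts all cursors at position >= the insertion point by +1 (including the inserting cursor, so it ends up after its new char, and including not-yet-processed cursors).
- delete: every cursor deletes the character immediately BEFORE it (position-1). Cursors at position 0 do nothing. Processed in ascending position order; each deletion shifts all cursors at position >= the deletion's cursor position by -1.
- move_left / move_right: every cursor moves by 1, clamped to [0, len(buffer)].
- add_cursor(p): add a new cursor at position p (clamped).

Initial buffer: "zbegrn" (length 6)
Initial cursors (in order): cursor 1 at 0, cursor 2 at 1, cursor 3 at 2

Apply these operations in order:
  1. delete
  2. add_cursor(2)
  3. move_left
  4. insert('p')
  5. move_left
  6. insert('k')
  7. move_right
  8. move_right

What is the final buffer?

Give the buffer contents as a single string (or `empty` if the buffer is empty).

After op 1 (delete): buffer="egrn" (len 4), cursors c1@0 c2@0 c3@0, authorship ....
After op 2 (add_cursor(2)): buffer="egrn" (len 4), cursors c1@0 c2@0 c3@0 c4@2, authorship ....
After op 3 (move_left): buffer="egrn" (len 4), cursors c1@0 c2@0 c3@0 c4@1, authorship ....
After op 4 (insert('p')): buffer="pppepgrn" (len 8), cursors c1@3 c2@3 c3@3 c4@5, authorship 123.4...
After op 5 (move_left): buffer="pppepgrn" (len 8), cursors c1@2 c2@2 c3@2 c4@4, authorship 123.4...
After op 6 (insert('k')): buffer="ppkkkpekpgrn" (len 12), cursors c1@5 c2@5 c3@5 c4@8, authorship 121233.44...
After op 7 (move_right): buffer="ppkkkpekpgrn" (len 12), cursors c1@6 c2@6 c3@6 c4@9, authorship 121233.44...
After op 8 (move_right): buffer="ppkkkpekpgrn" (len 12), cursors c1@7 c2@7 c3@7 c4@10, authorship 121233.44...

Answer: ppkkkpekpgrn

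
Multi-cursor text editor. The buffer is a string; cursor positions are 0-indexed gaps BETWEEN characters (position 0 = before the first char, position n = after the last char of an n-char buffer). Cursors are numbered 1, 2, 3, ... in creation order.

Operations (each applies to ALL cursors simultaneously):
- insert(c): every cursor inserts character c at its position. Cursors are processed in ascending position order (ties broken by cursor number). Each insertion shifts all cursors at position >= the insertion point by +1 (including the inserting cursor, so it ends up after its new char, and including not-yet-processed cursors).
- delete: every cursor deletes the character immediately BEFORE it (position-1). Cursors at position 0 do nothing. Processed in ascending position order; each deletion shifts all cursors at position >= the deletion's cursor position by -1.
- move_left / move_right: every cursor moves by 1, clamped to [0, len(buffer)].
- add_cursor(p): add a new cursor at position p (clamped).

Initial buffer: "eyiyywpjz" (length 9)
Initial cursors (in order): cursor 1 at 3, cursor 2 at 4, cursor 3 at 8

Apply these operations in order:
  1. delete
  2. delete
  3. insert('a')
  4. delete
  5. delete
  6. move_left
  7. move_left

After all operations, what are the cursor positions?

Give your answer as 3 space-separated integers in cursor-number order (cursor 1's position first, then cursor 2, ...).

Answer: 0 0 0

Derivation:
After op 1 (delete): buffer="eyywpz" (len 6), cursors c1@2 c2@2 c3@5, authorship ......
After op 2 (delete): buffer="ywz" (len 3), cursors c1@0 c2@0 c3@2, authorship ...
After op 3 (insert('a')): buffer="aaywaz" (len 6), cursors c1@2 c2@2 c3@5, authorship 12..3.
After op 4 (delete): buffer="ywz" (len 3), cursors c1@0 c2@0 c3@2, authorship ...
After op 5 (delete): buffer="yz" (len 2), cursors c1@0 c2@0 c3@1, authorship ..
After op 6 (move_left): buffer="yz" (len 2), cursors c1@0 c2@0 c3@0, authorship ..
After op 7 (move_left): buffer="yz" (len 2), cursors c1@0 c2@0 c3@0, authorship ..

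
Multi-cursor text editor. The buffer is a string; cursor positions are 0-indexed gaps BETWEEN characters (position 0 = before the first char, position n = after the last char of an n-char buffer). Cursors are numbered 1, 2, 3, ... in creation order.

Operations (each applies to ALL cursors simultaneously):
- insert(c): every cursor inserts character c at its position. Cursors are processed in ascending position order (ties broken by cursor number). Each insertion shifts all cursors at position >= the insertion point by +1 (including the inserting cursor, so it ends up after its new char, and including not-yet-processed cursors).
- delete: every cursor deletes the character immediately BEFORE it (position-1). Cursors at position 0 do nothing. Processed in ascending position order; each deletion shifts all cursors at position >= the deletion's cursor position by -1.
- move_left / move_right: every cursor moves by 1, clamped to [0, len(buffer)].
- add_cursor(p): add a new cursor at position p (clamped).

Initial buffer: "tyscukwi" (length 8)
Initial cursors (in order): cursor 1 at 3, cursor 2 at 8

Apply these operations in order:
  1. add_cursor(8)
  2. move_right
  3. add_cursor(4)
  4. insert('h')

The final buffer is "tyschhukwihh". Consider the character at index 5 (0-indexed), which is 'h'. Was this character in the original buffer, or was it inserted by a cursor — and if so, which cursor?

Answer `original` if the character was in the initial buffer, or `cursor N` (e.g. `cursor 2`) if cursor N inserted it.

Answer: cursor 4

Derivation:
After op 1 (add_cursor(8)): buffer="tyscukwi" (len 8), cursors c1@3 c2@8 c3@8, authorship ........
After op 2 (move_right): buffer="tyscukwi" (len 8), cursors c1@4 c2@8 c3@8, authorship ........
After op 3 (add_cursor(4)): buffer="tyscukwi" (len 8), cursors c1@4 c4@4 c2@8 c3@8, authorship ........
After op 4 (insert('h')): buffer="tyschhukwihh" (len 12), cursors c1@6 c4@6 c2@12 c3@12, authorship ....14....23
Authorship (.=original, N=cursor N): . . . . 1 4 . . . . 2 3
Index 5: author = 4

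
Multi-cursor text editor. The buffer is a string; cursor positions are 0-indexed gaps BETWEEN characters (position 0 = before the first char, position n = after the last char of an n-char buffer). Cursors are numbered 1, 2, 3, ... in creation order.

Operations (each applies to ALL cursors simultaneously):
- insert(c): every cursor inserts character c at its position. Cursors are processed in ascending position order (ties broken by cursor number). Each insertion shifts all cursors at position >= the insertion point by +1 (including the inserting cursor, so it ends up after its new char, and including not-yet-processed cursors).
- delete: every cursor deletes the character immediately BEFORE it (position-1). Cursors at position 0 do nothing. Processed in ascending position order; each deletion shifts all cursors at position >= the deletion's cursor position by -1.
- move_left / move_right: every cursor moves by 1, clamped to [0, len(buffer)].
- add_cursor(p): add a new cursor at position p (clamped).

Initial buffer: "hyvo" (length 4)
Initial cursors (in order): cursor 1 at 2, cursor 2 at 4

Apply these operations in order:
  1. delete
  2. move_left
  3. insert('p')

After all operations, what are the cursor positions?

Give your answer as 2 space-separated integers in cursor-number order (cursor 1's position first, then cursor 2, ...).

After op 1 (delete): buffer="hv" (len 2), cursors c1@1 c2@2, authorship ..
After op 2 (move_left): buffer="hv" (len 2), cursors c1@0 c2@1, authorship ..
After op 3 (insert('p')): buffer="phpv" (len 4), cursors c1@1 c2@3, authorship 1.2.

Answer: 1 3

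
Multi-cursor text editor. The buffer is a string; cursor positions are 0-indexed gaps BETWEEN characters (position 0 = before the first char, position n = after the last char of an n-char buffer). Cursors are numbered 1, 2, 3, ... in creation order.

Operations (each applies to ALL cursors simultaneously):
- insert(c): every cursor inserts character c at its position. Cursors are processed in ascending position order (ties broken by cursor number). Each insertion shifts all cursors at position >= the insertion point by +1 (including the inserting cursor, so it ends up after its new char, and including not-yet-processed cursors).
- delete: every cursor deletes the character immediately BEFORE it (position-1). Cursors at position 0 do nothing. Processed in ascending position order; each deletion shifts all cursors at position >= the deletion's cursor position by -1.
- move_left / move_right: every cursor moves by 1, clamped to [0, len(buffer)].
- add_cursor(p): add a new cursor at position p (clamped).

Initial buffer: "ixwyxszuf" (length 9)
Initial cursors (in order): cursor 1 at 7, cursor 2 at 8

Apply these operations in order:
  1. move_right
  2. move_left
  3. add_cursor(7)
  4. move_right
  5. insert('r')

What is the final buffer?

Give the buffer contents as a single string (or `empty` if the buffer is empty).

After op 1 (move_right): buffer="ixwyxszuf" (len 9), cursors c1@8 c2@9, authorship .........
After op 2 (move_left): buffer="ixwyxszuf" (len 9), cursors c1@7 c2@8, authorship .........
After op 3 (add_cursor(7)): buffer="ixwyxszuf" (len 9), cursors c1@7 c3@7 c2@8, authorship .........
After op 4 (move_right): buffer="ixwyxszuf" (len 9), cursors c1@8 c3@8 c2@9, authorship .........
After op 5 (insert('r')): buffer="ixwyxszurrfr" (len 12), cursors c1@10 c3@10 c2@12, authorship ........13.2

Answer: ixwyxszurrfr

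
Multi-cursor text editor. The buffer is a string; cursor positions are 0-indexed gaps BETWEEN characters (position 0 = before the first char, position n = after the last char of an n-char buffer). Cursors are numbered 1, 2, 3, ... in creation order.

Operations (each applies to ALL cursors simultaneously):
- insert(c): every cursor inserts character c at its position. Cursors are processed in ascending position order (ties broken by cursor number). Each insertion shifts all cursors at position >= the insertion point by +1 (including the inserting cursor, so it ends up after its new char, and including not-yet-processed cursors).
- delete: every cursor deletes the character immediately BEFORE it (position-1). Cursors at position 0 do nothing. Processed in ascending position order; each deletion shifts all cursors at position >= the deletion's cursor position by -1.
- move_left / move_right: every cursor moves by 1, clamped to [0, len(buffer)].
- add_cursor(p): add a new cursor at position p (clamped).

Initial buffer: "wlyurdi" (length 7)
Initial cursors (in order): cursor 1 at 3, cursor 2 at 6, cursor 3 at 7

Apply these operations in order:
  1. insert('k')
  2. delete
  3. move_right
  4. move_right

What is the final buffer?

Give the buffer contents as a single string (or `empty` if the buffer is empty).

After op 1 (insert('k')): buffer="wlykurdkik" (len 10), cursors c1@4 c2@8 c3@10, authorship ...1...2.3
After op 2 (delete): buffer="wlyurdi" (len 7), cursors c1@3 c2@6 c3@7, authorship .......
After op 3 (move_right): buffer="wlyurdi" (len 7), cursors c1@4 c2@7 c3@7, authorship .......
After op 4 (move_right): buffer="wlyurdi" (len 7), cursors c1@5 c2@7 c3@7, authorship .......

Answer: wlyurdi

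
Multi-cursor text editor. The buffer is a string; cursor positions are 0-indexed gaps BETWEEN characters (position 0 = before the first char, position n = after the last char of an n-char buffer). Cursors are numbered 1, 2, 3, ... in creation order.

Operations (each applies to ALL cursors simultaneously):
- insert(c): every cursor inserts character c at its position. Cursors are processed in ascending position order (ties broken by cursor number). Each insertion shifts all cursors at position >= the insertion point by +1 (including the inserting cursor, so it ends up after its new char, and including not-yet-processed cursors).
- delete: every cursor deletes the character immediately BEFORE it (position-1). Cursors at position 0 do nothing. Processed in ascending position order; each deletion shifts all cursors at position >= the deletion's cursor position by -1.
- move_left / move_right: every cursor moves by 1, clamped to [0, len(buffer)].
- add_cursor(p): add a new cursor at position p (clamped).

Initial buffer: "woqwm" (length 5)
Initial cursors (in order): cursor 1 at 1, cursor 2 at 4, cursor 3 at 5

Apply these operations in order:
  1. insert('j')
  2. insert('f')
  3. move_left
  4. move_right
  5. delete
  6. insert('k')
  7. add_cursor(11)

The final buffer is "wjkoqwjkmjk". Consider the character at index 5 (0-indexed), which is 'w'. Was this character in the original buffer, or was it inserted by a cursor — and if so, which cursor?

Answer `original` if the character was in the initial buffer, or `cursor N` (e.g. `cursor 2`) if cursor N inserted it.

Answer: original

Derivation:
After op 1 (insert('j')): buffer="wjoqwjmj" (len 8), cursors c1@2 c2@6 c3@8, authorship .1...2.3
After op 2 (insert('f')): buffer="wjfoqwjfmjf" (len 11), cursors c1@3 c2@8 c3@11, authorship .11...22.33
After op 3 (move_left): buffer="wjfoqwjfmjf" (len 11), cursors c1@2 c2@7 c3@10, authorship .11...22.33
After op 4 (move_right): buffer="wjfoqwjfmjf" (len 11), cursors c1@3 c2@8 c3@11, authorship .11...22.33
After op 5 (delete): buffer="wjoqwjmj" (len 8), cursors c1@2 c2@6 c3@8, authorship .1...2.3
After op 6 (insert('k')): buffer="wjkoqwjkmjk" (len 11), cursors c1@3 c2@8 c3@11, authorship .11...22.33
After op 7 (add_cursor(11)): buffer="wjkoqwjkmjk" (len 11), cursors c1@3 c2@8 c3@11 c4@11, authorship .11...22.33
Authorship (.=original, N=cursor N): . 1 1 . . . 2 2 . 3 3
Index 5: author = original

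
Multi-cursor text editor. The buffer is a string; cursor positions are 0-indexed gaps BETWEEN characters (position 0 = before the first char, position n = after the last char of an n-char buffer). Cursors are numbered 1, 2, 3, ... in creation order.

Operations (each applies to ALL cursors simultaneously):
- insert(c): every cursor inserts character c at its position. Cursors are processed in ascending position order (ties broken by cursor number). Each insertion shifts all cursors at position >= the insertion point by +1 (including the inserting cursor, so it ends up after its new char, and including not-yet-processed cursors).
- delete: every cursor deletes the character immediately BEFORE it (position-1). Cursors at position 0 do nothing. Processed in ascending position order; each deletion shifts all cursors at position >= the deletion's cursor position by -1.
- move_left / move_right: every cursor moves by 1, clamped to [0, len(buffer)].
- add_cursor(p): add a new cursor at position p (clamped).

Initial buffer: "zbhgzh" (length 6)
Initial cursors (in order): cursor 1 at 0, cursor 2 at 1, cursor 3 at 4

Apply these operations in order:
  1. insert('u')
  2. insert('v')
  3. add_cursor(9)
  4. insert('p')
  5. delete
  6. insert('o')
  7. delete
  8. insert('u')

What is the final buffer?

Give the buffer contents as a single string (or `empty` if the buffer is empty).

After op 1 (insert('u')): buffer="uzubhguzh" (len 9), cursors c1@1 c2@3 c3@7, authorship 1.2...3..
After op 2 (insert('v')): buffer="uvzuvbhguvzh" (len 12), cursors c1@2 c2@5 c3@10, authorship 11.22...33..
After op 3 (add_cursor(9)): buffer="uvzuvbhguvzh" (len 12), cursors c1@2 c2@5 c4@9 c3@10, authorship 11.22...33..
After op 4 (insert('p')): buffer="uvpzuvpbhgupvpzh" (len 16), cursors c1@3 c2@7 c4@12 c3@14, authorship 111.222...3433..
After op 5 (delete): buffer="uvzuvbhguvzh" (len 12), cursors c1@2 c2@5 c4@9 c3@10, authorship 11.22...33..
After op 6 (insert('o')): buffer="uvozuvobhguovozh" (len 16), cursors c1@3 c2@7 c4@12 c3@14, authorship 111.222...3433..
After op 7 (delete): buffer="uvzuvbhguvzh" (len 12), cursors c1@2 c2@5 c4@9 c3@10, authorship 11.22...33..
After op 8 (insert('u')): buffer="uvuzuvubhguuvuzh" (len 16), cursors c1@3 c2@7 c4@12 c3@14, authorship 111.222...3433..

Answer: uvuzuvubhguuvuzh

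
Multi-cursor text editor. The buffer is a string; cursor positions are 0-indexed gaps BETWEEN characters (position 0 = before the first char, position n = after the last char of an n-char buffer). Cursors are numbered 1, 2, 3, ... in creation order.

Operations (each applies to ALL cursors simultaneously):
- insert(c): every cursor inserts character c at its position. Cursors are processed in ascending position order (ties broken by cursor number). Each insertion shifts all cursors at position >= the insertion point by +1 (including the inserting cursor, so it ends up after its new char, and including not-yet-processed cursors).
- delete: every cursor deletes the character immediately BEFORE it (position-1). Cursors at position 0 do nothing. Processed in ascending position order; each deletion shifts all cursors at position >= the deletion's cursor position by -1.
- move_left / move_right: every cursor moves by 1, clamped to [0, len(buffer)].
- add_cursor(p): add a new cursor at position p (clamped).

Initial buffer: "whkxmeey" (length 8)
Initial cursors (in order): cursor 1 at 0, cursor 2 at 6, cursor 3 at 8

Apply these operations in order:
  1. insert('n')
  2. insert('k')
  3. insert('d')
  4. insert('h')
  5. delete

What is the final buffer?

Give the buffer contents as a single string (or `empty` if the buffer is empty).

After op 1 (insert('n')): buffer="nwhkxmeneyn" (len 11), cursors c1@1 c2@8 c3@11, authorship 1......2..3
After op 2 (insert('k')): buffer="nkwhkxmenkeynk" (len 14), cursors c1@2 c2@10 c3@14, authorship 11......22..33
After op 3 (insert('d')): buffer="nkdwhkxmenkdeynkd" (len 17), cursors c1@3 c2@12 c3@17, authorship 111......222..333
After op 4 (insert('h')): buffer="nkdhwhkxmenkdheynkdh" (len 20), cursors c1@4 c2@14 c3@20, authorship 1111......2222..3333
After op 5 (delete): buffer="nkdwhkxmenkdeynkd" (len 17), cursors c1@3 c2@12 c3@17, authorship 111......222..333

Answer: nkdwhkxmenkdeynkd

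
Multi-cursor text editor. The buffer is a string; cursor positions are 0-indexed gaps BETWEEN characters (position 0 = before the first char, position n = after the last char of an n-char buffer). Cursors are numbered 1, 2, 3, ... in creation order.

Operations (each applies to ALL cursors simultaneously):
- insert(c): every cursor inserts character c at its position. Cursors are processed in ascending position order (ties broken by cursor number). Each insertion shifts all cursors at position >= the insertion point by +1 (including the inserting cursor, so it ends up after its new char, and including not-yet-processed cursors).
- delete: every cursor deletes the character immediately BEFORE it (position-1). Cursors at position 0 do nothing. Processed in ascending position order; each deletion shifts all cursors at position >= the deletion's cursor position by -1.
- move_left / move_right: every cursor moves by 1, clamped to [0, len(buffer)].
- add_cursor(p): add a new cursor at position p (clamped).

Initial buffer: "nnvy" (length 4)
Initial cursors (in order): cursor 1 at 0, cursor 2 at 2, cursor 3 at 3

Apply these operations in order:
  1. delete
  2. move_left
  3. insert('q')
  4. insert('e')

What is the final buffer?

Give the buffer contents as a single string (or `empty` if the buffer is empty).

After op 1 (delete): buffer="ny" (len 2), cursors c1@0 c2@1 c3@1, authorship ..
After op 2 (move_left): buffer="ny" (len 2), cursors c1@0 c2@0 c3@0, authorship ..
After op 3 (insert('q')): buffer="qqqny" (len 5), cursors c1@3 c2@3 c3@3, authorship 123..
After op 4 (insert('e')): buffer="qqqeeeny" (len 8), cursors c1@6 c2@6 c3@6, authorship 123123..

Answer: qqqeeeny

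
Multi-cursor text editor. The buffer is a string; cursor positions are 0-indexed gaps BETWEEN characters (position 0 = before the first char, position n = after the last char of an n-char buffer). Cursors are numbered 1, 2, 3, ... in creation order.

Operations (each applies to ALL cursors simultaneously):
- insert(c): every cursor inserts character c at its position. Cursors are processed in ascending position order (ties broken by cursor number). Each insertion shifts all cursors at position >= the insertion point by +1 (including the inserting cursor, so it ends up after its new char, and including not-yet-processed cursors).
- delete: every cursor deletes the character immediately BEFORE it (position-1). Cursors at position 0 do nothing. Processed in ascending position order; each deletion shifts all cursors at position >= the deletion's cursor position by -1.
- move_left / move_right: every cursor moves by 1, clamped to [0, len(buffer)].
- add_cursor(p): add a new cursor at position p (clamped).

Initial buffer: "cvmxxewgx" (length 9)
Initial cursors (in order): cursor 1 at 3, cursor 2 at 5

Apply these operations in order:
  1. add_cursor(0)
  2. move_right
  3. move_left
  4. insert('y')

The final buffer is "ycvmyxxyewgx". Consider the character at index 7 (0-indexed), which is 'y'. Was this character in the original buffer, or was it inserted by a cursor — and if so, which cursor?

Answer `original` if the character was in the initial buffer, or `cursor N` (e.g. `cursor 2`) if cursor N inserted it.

Answer: cursor 2

Derivation:
After op 1 (add_cursor(0)): buffer="cvmxxewgx" (len 9), cursors c3@0 c1@3 c2@5, authorship .........
After op 2 (move_right): buffer="cvmxxewgx" (len 9), cursors c3@1 c1@4 c2@6, authorship .........
After op 3 (move_left): buffer="cvmxxewgx" (len 9), cursors c3@0 c1@3 c2@5, authorship .........
After op 4 (insert('y')): buffer="ycvmyxxyewgx" (len 12), cursors c3@1 c1@5 c2@8, authorship 3...1..2....
Authorship (.=original, N=cursor N): 3 . . . 1 . . 2 . . . .
Index 7: author = 2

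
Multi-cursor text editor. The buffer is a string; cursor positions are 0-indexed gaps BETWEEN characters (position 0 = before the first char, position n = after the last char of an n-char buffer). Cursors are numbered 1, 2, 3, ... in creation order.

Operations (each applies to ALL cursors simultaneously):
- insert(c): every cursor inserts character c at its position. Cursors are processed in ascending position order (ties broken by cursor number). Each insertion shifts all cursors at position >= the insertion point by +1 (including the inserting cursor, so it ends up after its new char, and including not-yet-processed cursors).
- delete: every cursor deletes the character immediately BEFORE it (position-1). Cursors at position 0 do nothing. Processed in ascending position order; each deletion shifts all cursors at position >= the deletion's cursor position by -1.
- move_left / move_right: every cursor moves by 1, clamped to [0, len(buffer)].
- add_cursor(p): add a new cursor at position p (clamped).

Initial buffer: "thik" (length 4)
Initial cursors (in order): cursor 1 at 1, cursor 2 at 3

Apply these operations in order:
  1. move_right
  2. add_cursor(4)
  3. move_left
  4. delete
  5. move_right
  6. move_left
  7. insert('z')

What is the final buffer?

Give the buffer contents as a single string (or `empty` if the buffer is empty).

After op 1 (move_right): buffer="thik" (len 4), cursors c1@2 c2@4, authorship ....
After op 2 (add_cursor(4)): buffer="thik" (len 4), cursors c1@2 c2@4 c3@4, authorship ....
After op 3 (move_left): buffer="thik" (len 4), cursors c1@1 c2@3 c3@3, authorship ....
After op 4 (delete): buffer="k" (len 1), cursors c1@0 c2@0 c3@0, authorship .
After op 5 (move_right): buffer="k" (len 1), cursors c1@1 c2@1 c3@1, authorship .
After op 6 (move_left): buffer="k" (len 1), cursors c1@0 c2@0 c3@0, authorship .
After op 7 (insert('z')): buffer="zzzk" (len 4), cursors c1@3 c2@3 c3@3, authorship 123.

Answer: zzzk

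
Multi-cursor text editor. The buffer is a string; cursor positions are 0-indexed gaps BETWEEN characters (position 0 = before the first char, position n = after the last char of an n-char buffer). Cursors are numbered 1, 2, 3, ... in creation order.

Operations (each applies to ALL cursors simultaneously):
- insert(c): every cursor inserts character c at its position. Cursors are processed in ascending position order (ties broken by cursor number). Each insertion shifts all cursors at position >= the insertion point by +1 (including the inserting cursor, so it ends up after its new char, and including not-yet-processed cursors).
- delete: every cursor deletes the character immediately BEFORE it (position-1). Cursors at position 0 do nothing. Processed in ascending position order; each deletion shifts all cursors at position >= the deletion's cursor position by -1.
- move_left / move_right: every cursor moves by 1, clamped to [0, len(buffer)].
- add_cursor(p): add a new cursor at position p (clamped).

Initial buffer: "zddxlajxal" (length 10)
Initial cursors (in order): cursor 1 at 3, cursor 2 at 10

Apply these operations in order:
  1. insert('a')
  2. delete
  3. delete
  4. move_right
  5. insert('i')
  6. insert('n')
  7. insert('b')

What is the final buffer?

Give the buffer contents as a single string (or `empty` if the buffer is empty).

After op 1 (insert('a')): buffer="zddaxlajxala" (len 12), cursors c1@4 c2@12, authorship ...1.......2
After op 2 (delete): buffer="zddxlajxal" (len 10), cursors c1@3 c2@10, authorship ..........
After op 3 (delete): buffer="zdxlajxa" (len 8), cursors c1@2 c2@8, authorship ........
After op 4 (move_right): buffer="zdxlajxa" (len 8), cursors c1@3 c2@8, authorship ........
After op 5 (insert('i')): buffer="zdxilajxai" (len 10), cursors c1@4 c2@10, authorship ...1.....2
After op 6 (insert('n')): buffer="zdxinlajxain" (len 12), cursors c1@5 c2@12, authorship ...11.....22
After op 7 (insert('b')): buffer="zdxinblajxainb" (len 14), cursors c1@6 c2@14, authorship ...111.....222

Answer: zdxinblajxainb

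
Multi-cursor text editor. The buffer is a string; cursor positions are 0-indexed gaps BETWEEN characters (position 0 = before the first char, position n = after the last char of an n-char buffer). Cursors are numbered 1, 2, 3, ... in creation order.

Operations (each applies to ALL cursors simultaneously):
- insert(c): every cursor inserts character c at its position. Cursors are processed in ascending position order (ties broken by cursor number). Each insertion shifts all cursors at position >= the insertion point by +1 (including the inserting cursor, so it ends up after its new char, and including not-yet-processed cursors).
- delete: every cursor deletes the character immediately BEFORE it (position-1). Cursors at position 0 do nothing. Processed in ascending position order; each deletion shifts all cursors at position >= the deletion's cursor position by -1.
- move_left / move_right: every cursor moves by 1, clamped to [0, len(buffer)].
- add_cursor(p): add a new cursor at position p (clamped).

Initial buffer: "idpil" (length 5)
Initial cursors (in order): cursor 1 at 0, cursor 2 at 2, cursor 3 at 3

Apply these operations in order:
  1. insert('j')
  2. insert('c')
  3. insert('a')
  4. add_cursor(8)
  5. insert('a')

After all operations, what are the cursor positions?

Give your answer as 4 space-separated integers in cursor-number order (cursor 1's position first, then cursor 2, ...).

After op 1 (insert('j')): buffer="jidjpjil" (len 8), cursors c1@1 c2@4 c3@6, authorship 1..2.3..
After op 2 (insert('c')): buffer="jcidjcpjcil" (len 11), cursors c1@2 c2@6 c3@9, authorship 11..22.33..
After op 3 (insert('a')): buffer="jcaidjcapjcail" (len 14), cursors c1@3 c2@8 c3@12, authorship 111..222.333..
After op 4 (add_cursor(8)): buffer="jcaidjcapjcail" (len 14), cursors c1@3 c2@8 c4@8 c3@12, authorship 111..222.333..
After op 5 (insert('a')): buffer="jcaaidjcaaapjcaail" (len 18), cursors c1@4 c2@11 c4@11 c3@16, authorship 1111..22224.3333..

Answer: 4 11 16 11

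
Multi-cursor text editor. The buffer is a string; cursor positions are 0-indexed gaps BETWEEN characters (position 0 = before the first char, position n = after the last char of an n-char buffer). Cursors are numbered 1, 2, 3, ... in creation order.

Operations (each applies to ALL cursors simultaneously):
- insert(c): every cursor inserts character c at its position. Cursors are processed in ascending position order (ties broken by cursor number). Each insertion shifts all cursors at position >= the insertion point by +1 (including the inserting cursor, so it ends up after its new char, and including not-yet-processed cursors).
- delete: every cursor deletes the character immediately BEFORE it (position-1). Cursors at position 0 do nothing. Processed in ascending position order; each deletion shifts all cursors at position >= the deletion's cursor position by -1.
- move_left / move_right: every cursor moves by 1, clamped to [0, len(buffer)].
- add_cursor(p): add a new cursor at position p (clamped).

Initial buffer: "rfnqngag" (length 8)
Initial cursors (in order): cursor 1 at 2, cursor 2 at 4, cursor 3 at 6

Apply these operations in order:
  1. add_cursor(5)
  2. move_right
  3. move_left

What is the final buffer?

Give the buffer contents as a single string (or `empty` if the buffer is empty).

After op 1 (add_cursor(5)): buffer="rfnqngag" (len 8), cursors c1@2 c2@4 c4@5 c3@6, authorship ........
After op 2 (move_right): buffer="rfnqngag" (len 8), cursors c1@3 c2@5 c4@6 c3@7, authorship ........
After op 3 (move_left): buffer="rfnqngag" (len 8), cursors c1@2 c2@4 c4@5 c3@6, authorship ........

Answer: rfnqngag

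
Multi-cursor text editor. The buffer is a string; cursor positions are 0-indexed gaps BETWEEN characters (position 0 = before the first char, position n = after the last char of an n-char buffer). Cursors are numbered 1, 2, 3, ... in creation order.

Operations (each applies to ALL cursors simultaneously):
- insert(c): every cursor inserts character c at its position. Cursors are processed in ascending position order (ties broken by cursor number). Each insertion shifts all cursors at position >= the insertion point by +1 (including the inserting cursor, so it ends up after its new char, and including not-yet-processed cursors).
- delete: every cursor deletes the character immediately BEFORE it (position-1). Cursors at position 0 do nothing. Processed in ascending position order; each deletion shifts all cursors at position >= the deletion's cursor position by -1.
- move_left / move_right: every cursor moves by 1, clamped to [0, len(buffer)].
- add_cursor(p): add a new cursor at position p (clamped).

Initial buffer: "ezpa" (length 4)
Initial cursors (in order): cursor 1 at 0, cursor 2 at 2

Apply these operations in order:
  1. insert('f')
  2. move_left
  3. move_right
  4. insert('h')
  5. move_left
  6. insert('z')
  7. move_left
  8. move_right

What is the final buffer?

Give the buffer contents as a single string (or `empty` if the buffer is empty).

After op 1 (insert('f')): buffer="fezfpa" (len 6), cursors c1@1 c2@4, authorship 1..2..
After op 2 (move_left): buffer="fezfpa" (len 6), cursors c1@0 c2@3, authorship 1..2..
After op 3 (move_right): buffer="fezfpa" (len 6), cursors c1@1 c2@4, authorship 1..2..
After op 4 (insert('h')): buffer="fhezfhpa" (len 8), cursors c1@2 c2@6, authorship 11..22..
After op 5 (move_left): buffer="fhezfhpa" (len 8), cursors c1@1 c2@5, authorship 11..22..
After op 6 (insert('z')): buffer="fzhezfzhpa" (len 10), cursors c1@2 c2@7, authorship 111..222..
After op 7 (move_left): buffer="fzhezfzhpa" (len 10), cursors c1@1 c2@6, authorship 111..222..
After op 8 (move_right): buffer="fzhezfzhpa" (len 10), cursors c1@2 c2@7, authorship 111..222..

Answer: fzhezfzhpa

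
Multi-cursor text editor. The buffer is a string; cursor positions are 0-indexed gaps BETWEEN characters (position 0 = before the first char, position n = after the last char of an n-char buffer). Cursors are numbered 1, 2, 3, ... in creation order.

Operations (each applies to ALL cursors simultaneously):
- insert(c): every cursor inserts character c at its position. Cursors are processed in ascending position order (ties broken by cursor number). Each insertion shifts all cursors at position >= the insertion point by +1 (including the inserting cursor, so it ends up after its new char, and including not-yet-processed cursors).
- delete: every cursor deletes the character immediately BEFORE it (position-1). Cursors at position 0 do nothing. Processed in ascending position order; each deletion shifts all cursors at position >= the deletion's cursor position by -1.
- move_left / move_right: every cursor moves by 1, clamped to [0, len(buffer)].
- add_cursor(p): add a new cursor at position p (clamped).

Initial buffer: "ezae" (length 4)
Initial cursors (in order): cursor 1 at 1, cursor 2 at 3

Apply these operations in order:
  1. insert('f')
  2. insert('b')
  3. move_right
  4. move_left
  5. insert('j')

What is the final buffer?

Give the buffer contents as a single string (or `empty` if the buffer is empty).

After op 1 (insert('f')): buffer="efzafe" (len 6), cursors c1@2 c2@5, authorship .1..2.
After op 2 (insert('b')): buffer="efbzafbe" (len 8), cursors c1@3 c2@7, authorship .11..22.
After op 3 (move_right): buffer="efbzafbe" (len 8), cursors c1@4 c2@8, authorship .11..22.
After op 4 (move_left): buffer="efbzafbe" (len 8), cursors c1@3 c2@7, authorship .11..22.
After op 5 (insert('j')): buffer="efbjzafbje" (len 10), cursors c1@4 c2@9, authorship .111..222.

Answer: efbjzafbje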